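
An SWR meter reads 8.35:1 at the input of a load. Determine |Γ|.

|Γ| = (S − 1)/(S + 1) = (8.35 − 1)/(8.35 + 1) = 7.35/9.35

|Γ| ≈ 0.786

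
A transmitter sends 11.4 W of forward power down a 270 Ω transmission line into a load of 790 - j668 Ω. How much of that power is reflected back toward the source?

P_reflected ≈ 5.2 W

|Γ| = |(520 − j668)/(1060 − j668)| = 0.676
|Γ|² = 0.456
P_refl = |Γ|²·P_inc = 5.2 W, P_del = (1 − |Γ|²)·P_inc = 6.2 W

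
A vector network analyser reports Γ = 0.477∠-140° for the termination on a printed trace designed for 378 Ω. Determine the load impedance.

Z_L = Z_0·(1 + Γ)/(1 − Γ) = 378·(0.635 − j0.307)/(1.37 + j0.307)

Z_L ≈ 149 − j118 Ω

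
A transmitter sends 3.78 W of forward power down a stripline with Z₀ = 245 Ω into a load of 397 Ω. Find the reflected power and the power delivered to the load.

Γ = (397 − 245)/(397 + 245) = 0.237
|Γ|² = 0.0561
P_refl = |Γ|²·P_inc = 0.212 W, P_del = (1 − |Γ|²)·P_inc = 3.57 W

P_reflected ≈ 0.212 W; P_delivered ≈ 3.57 W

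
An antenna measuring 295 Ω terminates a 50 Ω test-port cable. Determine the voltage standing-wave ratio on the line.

VSWR ≈ 5.9

For a purely resistive load, VSWR = R_L/Z_0 or Z_0/R_L (whichever > 1) = 295/50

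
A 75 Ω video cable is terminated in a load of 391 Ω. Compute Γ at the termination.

Γ = 0.678

Γ = (Z_L − Z_0)/(Z_L + Z_0) = (391 − 75)/(391 + 75) = 316/466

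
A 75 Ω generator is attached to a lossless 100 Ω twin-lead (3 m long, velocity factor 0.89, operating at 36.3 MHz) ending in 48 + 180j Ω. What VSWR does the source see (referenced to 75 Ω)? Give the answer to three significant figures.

λ = v/f = 0.89·c / 36.3 MHz = 7.36 m
βl = 2π·l/λ = 2π × 0.408 = 147°
tan(βl) = -0.654
Z_in = Z_0·(Z_L + jZ_0·tanβl)/(Z_0 + jZ_L·tanβl) = 14.2 + j54.7 Ω
Γ_s = (Z_in − Z_s)/(Z_in + Z_s) = (-60.8 + j54.7)/(89.2 + j54.7), |Γ_s| = 0.782
VSWR = (1 + |Γ_s|)/(1 − |Γ_s|)

VSWR ≈ 8.18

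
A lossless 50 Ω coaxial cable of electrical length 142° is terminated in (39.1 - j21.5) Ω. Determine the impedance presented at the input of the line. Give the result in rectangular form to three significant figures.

Z_in ≈ 77.3 − j20.1 Ω

tan(βl) = tan(142°) = -0.781
Z_in = Z_0·(Z_L + jZ_0·tanβl)/(Z_0 + jZ_L·tanβl)
     = 50·(39.1 − j60.6)/(33.2 − j30.5)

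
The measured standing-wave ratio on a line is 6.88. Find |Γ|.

|Γ| = (S − 1)/(S + 1) = (6.88 − 1)/(6.88 + 1) = 5.88/7.88

|Γ| ≈ 0.746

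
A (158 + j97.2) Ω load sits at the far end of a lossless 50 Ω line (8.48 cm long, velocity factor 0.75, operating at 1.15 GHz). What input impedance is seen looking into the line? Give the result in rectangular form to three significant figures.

Z_in ≈ 34.7 + j66.4 Ω

λ = v/f = 0.75·c / 1.15 GHz = 0.196 m
βl = 2π·l/λ = 2π × 0.433 = 156°
tan(βl) = tan(156°) = -0.445
Z_in = Z_0·(Z_L + jZ_0·tanβl)/(Z_0 + jZ_L·tanβl)
     = 50·(158 + j75)/(93.2 − j70.2)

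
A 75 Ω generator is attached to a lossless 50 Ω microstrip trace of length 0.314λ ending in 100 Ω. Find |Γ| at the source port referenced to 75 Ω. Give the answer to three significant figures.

βl = 2π × 0.314 = 113°
tan(βl) = -2.35
Z_in = Z_0·(Z_L + jZ_0·tanβl)/(Z_0 + jZ_L·tanβl) = 28.2 + j15.3 Ω
Γ_s = (Z_in − Z_s)/(Z_in + Z_s) = (-46.8 + j15.3)/(103 + j15.3), |Γ_s| = 0.471

|Γ| ≈ 0.471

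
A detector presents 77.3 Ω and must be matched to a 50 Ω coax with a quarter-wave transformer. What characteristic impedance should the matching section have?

Z_qwt ≈ 62.2 Ω

Z_qwt = √(Z_0·R_L) = √(50 × 77.3) = √3865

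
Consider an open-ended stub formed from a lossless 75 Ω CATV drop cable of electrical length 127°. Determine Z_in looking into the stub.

Z_in ≈ +j56.5 Ω

tan(βl) = -1.33
For an open-ended stub, Z_in = −jZ_0·cot(βl) = −jZ_0/tan(βl)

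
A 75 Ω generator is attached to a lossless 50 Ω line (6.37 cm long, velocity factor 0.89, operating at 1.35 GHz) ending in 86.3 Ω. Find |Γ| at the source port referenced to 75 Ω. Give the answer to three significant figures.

λ = v/f = 0.89·c / 1.35 GHz = 0.198 m
βl = 2π·l/λ = 2π × 0.322 = 116°
tan(βl) = -2.06
Z_in = Z_0·(Z_L + jZ_0·tanβl)/(Z_0 + jZ_L·tanβl) = 33.2 + j15 Ω
Γ_s = (Z_in − Z_s)/(Z_in + Z_s) = (-41.8 + j15)/(108 + j15), |Γ_s| = 0.407

|Γ| ≈ 0.407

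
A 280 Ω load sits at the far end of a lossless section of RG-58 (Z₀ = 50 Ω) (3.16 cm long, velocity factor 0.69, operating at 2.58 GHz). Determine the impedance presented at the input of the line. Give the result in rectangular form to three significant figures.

Z_in ≈ 22.2 + j58.5 Ω

λ = v/f = 0.69·c / 2.58 GHz = 0.0802 m
βl = 2π·l/λ = 2π × 0.394 = 142°
tan(βl) = tan(142°) = -0.787
Z_in = Z_0·(Z_L + jZ_0·tanβl)/(Z_0 + jZ_L·tanβl)
     = 50·(280 − j39.4)/(50 − j220)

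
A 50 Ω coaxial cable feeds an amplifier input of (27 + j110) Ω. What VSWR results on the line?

VSWR ≈ 11.3

Γ = (Z_L − Z_0)/(Z_L + Z_0) = (-23 + j110)/(77 + j110)
|Γ| = 112/134 = 0.837
VSWR = (1 + |Γ|)/(1 − |Γ|) = 1.84/0.163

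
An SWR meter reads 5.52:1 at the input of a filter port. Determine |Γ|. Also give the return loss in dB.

|Γ| = (S − 1)/(S + 1) = (5.52 − 1)/(5.52 + 1) = 4.52/6.52
RL = −20·log₁₀|Γ| = −20·log₁₀(0.693)

|Γ| ≈ 0.693; return loss ≈ 3.18 dB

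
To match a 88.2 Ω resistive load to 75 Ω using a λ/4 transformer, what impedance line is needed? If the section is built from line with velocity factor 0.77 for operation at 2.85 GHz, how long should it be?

Z_qwt ≈ 81.3 Ω; length ≈ 2.03 cm

Z_qwt = √(Z_0·R_L) = √(75 × 88.2) = √6615
λ = 0.77·c/f = 0.0811 m, so l = λ/4 = 0.0203 m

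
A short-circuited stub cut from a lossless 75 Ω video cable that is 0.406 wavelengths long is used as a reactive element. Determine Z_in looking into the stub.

βl = 2π × 0.406 = 146°
tan(βl) = -0.67
For a short-circuited stub, Z_in = jZ_0·tan(βl)

Z_in ≈ −j50.3 Ω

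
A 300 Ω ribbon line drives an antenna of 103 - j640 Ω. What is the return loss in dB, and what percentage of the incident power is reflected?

Γ = (-197 − j640)/(403 − j640), |Γ| = 0.885
RL = −20·log₁₀(0.885) = 1.06 dB
P_refl/P_inc = |Γ|² = 0.784

RL ≈ 1.06 dB; 78.4% of incident power reflected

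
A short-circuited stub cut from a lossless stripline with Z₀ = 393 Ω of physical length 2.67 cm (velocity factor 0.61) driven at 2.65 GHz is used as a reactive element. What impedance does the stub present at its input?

Z_in ≈ −j339 Ω

λ = v/f = 0.61·c / 2.65 GHz = 0.0691 m
βl = 2π·l/λ = 2π × 0.387 = 139°
tan(βl) = -0.863
For a short-circuited stub, Z_in = jZ_0·tan(βl)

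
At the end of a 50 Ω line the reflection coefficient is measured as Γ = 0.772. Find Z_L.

Z_L ≈ 389 Ω

Z_L = Z_0·(1 + Γ)/(1 − Γ) = 50·(1.77)/(0.228)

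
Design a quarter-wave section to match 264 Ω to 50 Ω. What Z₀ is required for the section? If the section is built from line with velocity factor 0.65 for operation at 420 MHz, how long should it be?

Z_qwt ≈ 115 Ω; length ≈ 11.6 cm

Z_qwt = √(Z_0·R_L) = √(50 × 264) = √13200
λ = 0.65·c/f = 0.464 m, so l = λ/4 = 0.116 m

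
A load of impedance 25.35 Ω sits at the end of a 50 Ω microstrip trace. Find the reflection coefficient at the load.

Γ = -0.327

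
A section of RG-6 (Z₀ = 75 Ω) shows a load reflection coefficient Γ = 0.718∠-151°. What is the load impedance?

Z_L = Z_0·(1 + Γ)/(1 − Γ) = 75·(0.372 − j0.348)/(1.63 + j0.348)

Z_L ≈ 13.1 − j18.8 Ω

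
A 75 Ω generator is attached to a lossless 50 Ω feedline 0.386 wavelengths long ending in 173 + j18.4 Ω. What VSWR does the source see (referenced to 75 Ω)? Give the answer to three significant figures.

VSWR ≈ 3.74

βl = 2π × 0.386 = 139°
tan(βl) = -0.871
Z_in = Z_0·(Z_L + jZ_0·tanβl)/(Z_0 + jZ_L·tanβl) = 28.1 + j45.1 Ω
Γ_s = (Z_in − Z_s)/(Z_in + Z_s) = (-46.9 + j45.1)/(103 + j45.1), |Γ_s| = 0.578
VSWR = (1 + |Γ_s|)/(1 − |Γ_s|)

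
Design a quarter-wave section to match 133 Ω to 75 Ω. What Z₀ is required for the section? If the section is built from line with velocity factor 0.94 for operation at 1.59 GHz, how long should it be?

Z_qwt ≈ 99.9 Ω; length ≈ 4.43 cm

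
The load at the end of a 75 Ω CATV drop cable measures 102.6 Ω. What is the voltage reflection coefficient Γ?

Γ = 0.155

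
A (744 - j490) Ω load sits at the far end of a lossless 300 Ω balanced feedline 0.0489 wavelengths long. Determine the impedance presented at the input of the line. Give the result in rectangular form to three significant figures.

βl = 2π × 0.0489 = 17.6°
tan(βl) = tan(17.6°) = 0.317
Z_in = Z_0·(Z_L + jZ_0·tanβl)/(Z_0 + jZ_L·tanβl)
     = 300·(744 − j395)/(455 + j236)

Z_in ≈ 280 − j405 Ω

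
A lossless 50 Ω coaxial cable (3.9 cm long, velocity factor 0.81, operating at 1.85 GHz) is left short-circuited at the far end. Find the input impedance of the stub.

λ = v/f = 0.81·c / 1.85 GHz = 0.131 m
βl = 2π·l/λ = 2π × 0.297 = 107°
tan(βl) = -3.29
For a short-circuited stub, Z_in = jZ_0·tan(βl)

Z_in ≈ −j165 Ω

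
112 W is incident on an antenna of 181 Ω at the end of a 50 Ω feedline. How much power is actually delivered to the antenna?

Γ = (181 − 50)/(181 + 50) = 0.567
|Γ|² = 0.322
P_refl = |Γ|²·P_inc = 36 W, P_del = (1 − |Γ|²)·P_inc = 76 W

P_delivered ≈ 76 W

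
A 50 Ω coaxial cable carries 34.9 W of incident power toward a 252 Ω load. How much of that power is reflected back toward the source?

Γ = (252 − 50)/(252 + 50) = 0.669
|Γ|² = 0.447
P_refl = |Γ|²·P_inc = 15.6 W, P_del = (1 − |Γ|²)·P_inc = 19.3 W

P_reflected ≈ 15.6 W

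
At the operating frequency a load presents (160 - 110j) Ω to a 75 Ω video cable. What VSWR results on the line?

Γ = (Z_L − Z_0)/(Z_L + Z_0) = (85 − j110)/(235 − j110)
|Γ| = 139/259 = 0.536
VSWR = (1 + |Γ|)/(1 − |Γ|) = 1.54/0.464

VSWR ≈ 3.31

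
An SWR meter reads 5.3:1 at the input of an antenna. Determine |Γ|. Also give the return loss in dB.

|Γ| ≈ 0.683; return loss ≈ 3.32 dB

|Γ| = (S − 1)/(S + 1) = (5.3 − 1)/(5.3 + 1) = 4.3/6.3
RL = −20·log₁₀|Γ| = −20·log₁₀(0.683)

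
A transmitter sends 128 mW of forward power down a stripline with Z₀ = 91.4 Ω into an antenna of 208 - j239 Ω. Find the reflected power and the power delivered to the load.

|Γ| = |(116.6 − j239)/(299.4 − j239)| = 0.694
|Γ|² = 0.482
P_refl = |Γ|²·P_inc = 61.7 mW, P_del = (1 − |Γ|²)·P_inc = 66.3 mW

P_reflected ≈ 61.7 mW; P_delivered ≈ 66.3 mW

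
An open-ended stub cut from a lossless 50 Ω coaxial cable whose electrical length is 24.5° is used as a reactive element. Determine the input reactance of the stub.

tan(βl) = 0.456
For an open-ended stub, Z_in = −jZ_0·cot(βl) = −jZ_0/tan(βl)

X_in ≈ -110 Ω (capacitive)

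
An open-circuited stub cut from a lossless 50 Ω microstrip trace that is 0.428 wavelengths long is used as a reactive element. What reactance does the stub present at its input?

X_in ≈ 103 Ω (inductive)

βl = 2π × 0.428 = 154°
tan(βl) = -0.486
For an open-circuited stub, Z_in = −jZ_0·cot(βl) = −jZ_0/tan(βl)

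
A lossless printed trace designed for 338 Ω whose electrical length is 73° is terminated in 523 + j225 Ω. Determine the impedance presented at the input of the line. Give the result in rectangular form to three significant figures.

tan(βl) = tan(73°) = 3.27
Z_in = Z_0·(Z_L + jZ_0·tanβl)/(Z_0 + jZ_L·tanβl)
     = 338·(523 + j1330)/(-398 + j1710)

Z_in ≈ 227 − j156 Ω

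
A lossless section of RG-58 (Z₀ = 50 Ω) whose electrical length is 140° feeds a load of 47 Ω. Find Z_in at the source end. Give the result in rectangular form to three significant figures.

Z_in ≈ 49.4 − j3.01 Ω

tan(βl) = tan(140°) = -0.839
Z_in = Z_0·(Z_L + jZ_0·tanβl)/(Z_0 + jZ_L·tanβl)
     = 50·(47 − j42)/(50 − j39.4)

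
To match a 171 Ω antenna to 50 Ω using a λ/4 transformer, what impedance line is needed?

Z_qwt ≈ 92.5 Ω

Z_qwt = √(Z_0·R_L) = √(50 × 171) = √8550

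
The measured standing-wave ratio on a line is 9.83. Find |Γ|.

|Γ| = (S − 1)/(S + 1) = (9.83 − 1)/(9.83 + 1) = 8.83/10.8

|Γ| ≈ 0.815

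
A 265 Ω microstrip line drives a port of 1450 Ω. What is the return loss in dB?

RL ≈ 3.21 dB

Γ = (1450 − 265)/(1450 + 265) = 0.691
RL = −20·log₁₀|Γ| = −20·log₁₀(0.691)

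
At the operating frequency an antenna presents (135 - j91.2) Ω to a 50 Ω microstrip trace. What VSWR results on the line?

VSWR ≈ 4.06

Γ = (Z_L − Z_0)/(Z_L + Z_0) = (85 − j91.2)/(185 − j91.2)
|Γ| = 125/206 = 0.604
VSWR = (1 + |Γ|)/(1 − |Γ|) = 1.6/0.396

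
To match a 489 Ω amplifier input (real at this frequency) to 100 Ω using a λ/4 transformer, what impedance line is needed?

Z_qwt = √(Z_0·R_L) = √(100 × 489) = √48900

Z_qwt ≈ 221 Ω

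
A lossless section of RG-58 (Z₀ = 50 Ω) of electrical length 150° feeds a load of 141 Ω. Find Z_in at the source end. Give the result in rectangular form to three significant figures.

Z_in ≈ 51.5 + j55 Ω

tan(βl) = tan(150°) = -0.577
Z_in = Z_0·(Z_L + jZ_0·tanβl)/(Z_0 + jZ_L·tanβl)
     = 50·(141 − j28.9)/(50 − j81.4)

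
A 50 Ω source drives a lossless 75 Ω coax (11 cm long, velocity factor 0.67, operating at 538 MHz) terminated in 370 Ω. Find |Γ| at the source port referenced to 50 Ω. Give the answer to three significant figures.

λ = v/f = 0.67·c / 538 MHz = 0.374 m
βl = 2π·l/λ = 2π × 0.294 = 106°
tan(βl) = -3.49
Z_in = Z_0·(Z_L + jZ_0·tanβl)/(Z_0 + jZ_L·tanβl) = 16.4 + j20.5 Ω
Γ_s = (Z_in − Z_s)/(Z_in + Z_s) = (-33.6 + j20.5)/(66.4 + j20.5), |Γ_s| = 0.567

|Γ| ≈ 0.567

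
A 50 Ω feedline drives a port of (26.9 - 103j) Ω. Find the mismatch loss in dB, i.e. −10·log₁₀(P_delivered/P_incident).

mismatch loss ≈ 4.87 dB

Γ = (-23.1 − j103)/(76.9 − j103), |Γ| = 0.821
|Γ|² = 0.674, so P_del/P_inc = 1 − |Γ|² = 0.326
ML = −10·log₁₀(1 − |Γ|²)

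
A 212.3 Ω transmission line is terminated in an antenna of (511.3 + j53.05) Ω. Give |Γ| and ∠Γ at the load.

Γ = (Z_L − Z_0)/(Z_L + Z_0) = (299 + j53.05)/(723.6 + j53.05)
|Γ| = 304/726 = 0.419

Γ ≈ 0.419 ∠ 5.87°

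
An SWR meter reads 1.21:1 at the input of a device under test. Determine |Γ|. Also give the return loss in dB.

|Γ| = (S − 1)/(S + 1) = (1.21 − 1)/(1.21 + 1) = 0.21/2.21
RL = −20·log₁₀|Γ| = −20·log₁₀(0.095)

|Γ| ≈ 0.095; return loss ≈ 20.4 dB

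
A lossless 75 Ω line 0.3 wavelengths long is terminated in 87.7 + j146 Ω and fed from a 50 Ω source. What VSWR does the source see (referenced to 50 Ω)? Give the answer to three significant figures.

βl = 2π × 0.3 = 108°
tan(βl) = -3.08
Z_in = Z_0·(Z_L + jZ_0·tanβl)/(Z_0 + jZ_L·tanβl) = 14.9 − j4.49 Ω
Γ_s = (Z_in − Z_s)/(Z_in + Z_s) = (-35.1 − j4.49)/(64.9 − j4.49), |Γ_s| = 0.545
VSWR = (1 + |Γ_s|)/(1 − |Γ_s|)

VSWR ≈ 3.4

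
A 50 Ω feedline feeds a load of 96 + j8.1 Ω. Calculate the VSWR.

Γ = (Z_L − Z_0)/(Z_L + Z_0) = (46 + j8.1)/(146 + j8.1)
|Γ| = 46.7/146 = 0.319
VSWR = (1 + |Γ|)/(1 − |Γ|) = 1.32/0.681

VSWR ≈ 1.94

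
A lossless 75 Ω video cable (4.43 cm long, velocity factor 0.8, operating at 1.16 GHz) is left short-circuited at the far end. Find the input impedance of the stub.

λ = v/f = 0.8·c / 1.16 GHz = 0.207 m
βl = 2π·l/λ = 2π × 0.214 = 77.1°
tan(βl) = 4.36
For a short-circuited stub, Z_in = jZ_0·tan(βl)

Z_in ≈ +j327 Ω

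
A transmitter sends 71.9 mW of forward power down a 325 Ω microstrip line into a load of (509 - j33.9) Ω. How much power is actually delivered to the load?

|Γ| = |(184 − j33.9)/(834 − j33.9)| = 0.224
|Γ|² = 0.0502
P_refl = |Γ|²·P_inc = 3.61 mW, P_del = (1 − |Γ|²)·P_inc = 68.3 mW

P_delivered ≈ 68.3 mW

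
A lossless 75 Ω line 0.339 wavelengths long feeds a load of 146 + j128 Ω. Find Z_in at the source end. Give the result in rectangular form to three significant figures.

βl = 2π × 0.339 = 122°
tan(βl) = tan(122°) = -1.6
Z_in = Z_0·(Z_L + jZ_0·tanβl)/(Z_0 + jZ_L·tanβl)
     = 75·(146 + j8.16)/(280 − j233)

Z_in ≈ 22 + j20.6 Ω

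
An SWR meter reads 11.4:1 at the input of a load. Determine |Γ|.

|Γ| ≈ 0.839

|Γ| = (S − 1)/(S + 1) = (11.4 − 1)/(11.4 + 1) = 10.4/12.4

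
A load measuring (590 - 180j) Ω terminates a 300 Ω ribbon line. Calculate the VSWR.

VSWR ≈ 2.2

Γ = (Z_L − Z_0)/(Z_L + Z_0) = (290 − j180)/(890 − j180)
|Γ| = 341/908 = 0.376
VSWR = (1 + |Γ|)/(1 − |Γ|) = 1.38/0.624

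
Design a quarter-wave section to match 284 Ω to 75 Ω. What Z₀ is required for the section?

Z_qwt = √(Z_0·R_L) = √(75 × 284) = √21300

Z_qwt ≈ 146 Ω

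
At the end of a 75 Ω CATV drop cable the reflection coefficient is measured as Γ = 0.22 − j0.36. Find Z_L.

Z_L ≈ 83.5 − j73.2 Ω

Z_L = Z_0·(1 + Γ)/(1 − Γ) = 75·(1.22 − j0.36)/(0.78 + j0.36)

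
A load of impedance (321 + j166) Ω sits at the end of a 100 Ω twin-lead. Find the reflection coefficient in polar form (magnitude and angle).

Γ ≈ 0.611 ∠ 15.4°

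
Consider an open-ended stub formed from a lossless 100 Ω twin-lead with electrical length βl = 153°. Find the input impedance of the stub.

Z_in ≈ +j196 Ω

tan(βl) = -0.51
For an open-ended stub, Z_in = −jZ_0·cot(βl) = −jZ_0/tan(βl)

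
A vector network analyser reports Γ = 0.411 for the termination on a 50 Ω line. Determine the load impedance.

Z_L = Z_0·(1 + Γ)/(1 − Γ) = 50·(1.41)/(0.589)

Z_L ≈ 120 Ω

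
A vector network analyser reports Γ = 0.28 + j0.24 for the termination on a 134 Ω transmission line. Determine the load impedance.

Z_L = Z_0·(1 + Γ)/(1 − Γ) = 134·(1.28 + j0.24)/(0.72 − j0.24)

Z_L ≈ 201 + j112 Ω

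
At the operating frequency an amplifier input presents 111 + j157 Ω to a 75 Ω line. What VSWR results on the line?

Γ = (Z_L − Z_0)/(Z_L + Z_0) = (36 + j157)/(186 + j157)
|Γ| = 161/243 = 0.662
VSWR = (1 + |Γ|)/(1 − |Γ|) = 1.66/0.338

VSWR ≈ 4.91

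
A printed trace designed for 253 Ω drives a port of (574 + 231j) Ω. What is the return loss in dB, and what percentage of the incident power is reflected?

Γ = (321 + j231)/(827 + j231), |Γ| = 0.461
RL = −20·log₁₀(0.461) = 6.73 dB
P_refl/P_inc = |Γ|² = 0.212

RL ≈ 6.73 dB; 21.2% of incident power reflected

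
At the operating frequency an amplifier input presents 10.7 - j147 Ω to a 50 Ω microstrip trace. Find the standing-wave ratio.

Γ = (Z_L − Z_0)/(Z_L + Z_0) = (-39.3 − j147)/(60.7 − j147)
|Γ| = 152/159 = 0.957
VSWR = (1 + |Γ|)/(1 − |Γ|) = 1.96/0.0432

VSWR ≈ 45.3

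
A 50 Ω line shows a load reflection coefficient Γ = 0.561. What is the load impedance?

Z_L = Z_0·(1 + Γ)/(1 − Γ) = 50·(1.56)/(0.439)

Z_L ≈ 178 Ω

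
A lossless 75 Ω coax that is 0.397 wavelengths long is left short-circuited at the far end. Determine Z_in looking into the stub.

βl = 2π × 0.397 = 143°
tan(βl) = -0.756
For a short-circuited stub, Z_in = jZ_0·tan(βl)

Z_in ≈ −j56.7 Ω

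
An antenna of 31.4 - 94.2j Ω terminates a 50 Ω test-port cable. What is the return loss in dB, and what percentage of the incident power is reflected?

Γ = (-18.6 − j94.2)/(81.4 − j94.2), |Γ| = 0.771
RL = −20·log₁₀(0.771) = 2.26 dB
P_refl/P_inc = |Γ|² = 0.595

RL ≈ 2.26 dB; 59.5% of incident power reflected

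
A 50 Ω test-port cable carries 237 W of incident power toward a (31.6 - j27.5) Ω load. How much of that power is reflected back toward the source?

P_reflected ≈ 35 W

|Γ| = |(-18.4 − j27.5)/(81.6 − j27.5)| = 0.384
|Γ|² = 0.148
P_refl = |Γ|²·P_inc = 35 W, P_del = (1 − |Γ|²)·P_inc = 202 W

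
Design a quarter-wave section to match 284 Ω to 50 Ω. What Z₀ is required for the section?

Z_qwt = √(Z_0·R_L) = √(50 × 284) = √14200

Z_qwt ≈ 119 Ω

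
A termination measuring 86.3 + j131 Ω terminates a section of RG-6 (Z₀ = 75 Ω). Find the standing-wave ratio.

VSWR ≈ 4.45

Γ = (Z_L − Z_0)/(Z_L + Z_0) = (11.3 + j131)/(161.3 + j131)
|Γ| = 131/208 = 0.633
VSWR = (1 + |Γ|)/(1 − |Γ|) = 1.63/0.367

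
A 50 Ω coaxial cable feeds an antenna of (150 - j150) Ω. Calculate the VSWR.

VSWR ≈ 6.17

Γ = (Z_L − Z_0)/(Z_L + Z_0) = (100 − j150)/(200 − j150)
|Γ| = 180/250 = 0.721
VSWR = (1 + |Γ|)/(1 − |Γ|) = 1.72/0.279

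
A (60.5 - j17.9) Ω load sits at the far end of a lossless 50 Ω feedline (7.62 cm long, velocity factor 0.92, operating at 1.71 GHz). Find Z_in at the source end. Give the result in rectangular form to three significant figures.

λ = v/f = 0.92·c / 1.71 GHz = 0.161 m
βl = 2π·l/λ = 2π × 0.472 = 170°
tan(βl) = tan(170°) = -0.177
Z_in = Z_0·(Z_L + jZ_0·tanβl)/(Z_0 + jZ_L·tanβl)
     = 50·(60.5 − j26.8)/(46.8 − j10.7)

Z_in ≈ 67.6 − j13.1 Ω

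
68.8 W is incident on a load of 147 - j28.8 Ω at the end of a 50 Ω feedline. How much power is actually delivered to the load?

|Γ| = |(97 − j28.8)/(197 − j28.8)| = 0.508
|Γ|² = 0.258
P_refl = |Γ|²·P_inc = 17.8 W, P_del = (1 − |Γ|²)·P_inc = 51 W

P_delivered ≈ 51 W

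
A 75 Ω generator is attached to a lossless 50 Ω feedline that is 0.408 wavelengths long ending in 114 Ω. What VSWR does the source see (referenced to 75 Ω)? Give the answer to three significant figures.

VSWR ≈ 2.18

βl = 2π × 0.408 = 147°
tan(βl) = -0.652
Z_in = Z_0·(Z_L + jZ_0·tanβl)/(Z_0 + jZ_L·tanβl) = 50.6 + j42.6 Ω
Γ_s = (Z_in − Z_s)/(Z_in + Z_s) = (-24.4 + j42.6)/(126 + j42.6), |Γ_s| = 0.37
VSWR = (1 + |Γ_s|)/(1 − |Γ_s|)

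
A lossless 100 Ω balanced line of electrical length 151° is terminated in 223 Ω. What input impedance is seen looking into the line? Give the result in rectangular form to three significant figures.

tan(βl) = tan(151°) = -0.554
Z_in = Z_0·(Z_L + jZ_0·tanβl)/(Z_0 + jZ_L·tanβl)
     = 100·(223 − j55.4)/(100 − j124)

Z_in ≈ 115 + j87.1 Ω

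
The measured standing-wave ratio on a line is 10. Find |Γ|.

|Γ| ≈ 0.818

|Γ| = (S − 1)/(S + 1) = (10 − 1)/(10 + 1) = 9/11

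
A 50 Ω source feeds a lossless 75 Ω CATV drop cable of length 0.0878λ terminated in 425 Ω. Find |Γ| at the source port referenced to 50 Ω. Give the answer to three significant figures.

βl = 2π × 0.0878 = 31.6°
tan(βl) = 0.615
Z_in = Z_0·(Z_L + jZ_0·tanβl)/(Z_0 + jZ_L·tanβl) = 44.5 − j109 Ω
Γ_s = (Z_in − Z_s)/(Z_in + Z_s) = (-5.48 − j109)/(94.5 − j109), |Γ_s| = 0.757

|Γ| ≈ 0.757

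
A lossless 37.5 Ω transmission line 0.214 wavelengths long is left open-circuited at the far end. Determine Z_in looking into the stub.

βl = 2π × 0.214 = 77°
tan(βl) = 4.35
For an open-circuited stub, Z_in = −jZ_0·cot(βl) = −jZ_0/tan(βl)

Z_in ≈ −j8.63 Ω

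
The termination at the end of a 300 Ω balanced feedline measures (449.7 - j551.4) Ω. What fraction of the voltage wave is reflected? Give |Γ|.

|Γ| ≈ 0.614

Γ = (Z_L − Z_0)/(Z_L + Z_0) = (149.7 − j551.4)/(749.7 − j551.4)
|Γ| = 571/931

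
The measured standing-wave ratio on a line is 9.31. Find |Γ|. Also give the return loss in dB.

|Γ| ≈ 0.806; return loss ≈ 1.87 dB

|Γ| = (S − 1)/(S + 1) = (9.31 − 1)/(9.31 + 1) = 8.31/10.3
RL = −20·log₁₀|Γ| = −20·log₁₀(0.806)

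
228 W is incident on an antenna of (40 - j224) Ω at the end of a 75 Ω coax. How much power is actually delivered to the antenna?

|Γ| = |(-35 − j224)/(115 − j224)| = 0.9
|Γ|² = 0.811
P_refl = |Γ|²·P_inc = 185 W, P_del = (1 − |Γ|²)·P_inc = 43.2 W

P_delivered ≈ 43.2 W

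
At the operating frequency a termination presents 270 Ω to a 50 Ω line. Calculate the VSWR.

VSWR ≈ 5.4

For a purely resistive load, VSWR = R_L/Z_0 or Z_0/R_L (whichever > 1) = 270/50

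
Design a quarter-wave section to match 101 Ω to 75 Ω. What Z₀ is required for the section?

Z_qwt = √(Z_0·R_L) = √(75 × 101) = √7575

Z_qwt ≈ 87 Ω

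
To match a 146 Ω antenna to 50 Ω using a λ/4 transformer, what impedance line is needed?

Z_qwt ≈ 85.4 Ω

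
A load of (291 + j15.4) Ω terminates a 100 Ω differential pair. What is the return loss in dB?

Γ = (191 + j15.4)/(391 + j15.4), |Γ| = 0.49
RL = −20·log₁₀|Γ| = −20·log₁₀(0.49)

RL ≈ 6.2 dB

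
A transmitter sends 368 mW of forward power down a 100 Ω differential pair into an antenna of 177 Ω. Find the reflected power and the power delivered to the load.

Γ = (177 − 100)/(177 + 100) = 0.278
|Γ|² = 0.0773
P_refl = |Γ|²·P_inc = 28.4 mW, P_del = (1 − |Γ|²)·P_inc = 340 mW

P_reflected ≈ 28.4 mW; P_delivered ≈ 340 mW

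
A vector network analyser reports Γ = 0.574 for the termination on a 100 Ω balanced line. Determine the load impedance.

Z_L = Z_0·(1 + Γ)/(1 − Γ) = 100·(1.57)/(0.426)

Z_L ≈ 369 Ω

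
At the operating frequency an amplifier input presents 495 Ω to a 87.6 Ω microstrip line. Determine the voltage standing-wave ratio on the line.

VSWR ≈ 5.65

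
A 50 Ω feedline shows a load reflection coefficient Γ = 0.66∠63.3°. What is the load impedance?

Z_L ≈ 33.5 + j70 Ω

Z_L = Z_0·(1 + Γ)/(1 − Γ) = 50·(1.3 + j0.59)/(0.703 − j0.59)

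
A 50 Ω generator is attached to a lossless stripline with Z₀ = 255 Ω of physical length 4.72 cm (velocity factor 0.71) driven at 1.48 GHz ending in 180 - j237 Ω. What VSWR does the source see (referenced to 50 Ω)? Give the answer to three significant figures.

λ = v/f = 0.71·c / 1.48 GHz = 0.144 m
βl = 2π·l/λ = 2π × 0.328 = 118°
tan(βl) = -1.88
Z_in = Z_0·(Z_L + jZ_0·tanβl)/(Z_0 + jZ_L·tanβl) = 353 + j334 Ω
Γ_s = (Z_in − Z_s)/(Z_in + Z_s) = (303 + j334)/(403 + j334), |Γ_s| = 0.862
VSWR = (1 + |Γ_s|)/(1 − |Γ_s|)

VSWR ≈ 13.4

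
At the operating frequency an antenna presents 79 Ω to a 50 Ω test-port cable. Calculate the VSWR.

VSWR ≈ 1.58

Γ = (79 − 50)/(79 + 50) = 0.225
VSWR = (1 + 0.225)/(1 − 0.225)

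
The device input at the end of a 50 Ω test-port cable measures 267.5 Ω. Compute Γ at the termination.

Γ = (Z_L − Z_0)/(Z_L + Z_0) = (267.5 − 50)/(267.5 + 50) = 217.5/317.5

Γ = 0.685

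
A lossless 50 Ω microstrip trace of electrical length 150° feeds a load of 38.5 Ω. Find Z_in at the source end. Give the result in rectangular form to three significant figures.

tan(βl) = tan(150°) = -0.577
Z_in = Z_0·(Z_L + jZ_0·tanβl)/(Z_0 + jZ_L·tanβl)
     = 50·(38.5 − j28.9)/(50 − j22.2)

Z_in ≈ 42.9 − j9.81 Ω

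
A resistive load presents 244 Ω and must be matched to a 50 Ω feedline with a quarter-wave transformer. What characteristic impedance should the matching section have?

Z_qwt ≈ 110 Ω

Z_qwt = √(Z_0·R_L) = √(50 × 244) = √12200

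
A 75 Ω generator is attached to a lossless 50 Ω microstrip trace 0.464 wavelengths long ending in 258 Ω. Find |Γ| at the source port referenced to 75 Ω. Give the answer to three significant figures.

βl = 2π × 0.464 = 167°
tan(βl) = -0.23
Z_in = Z_0·(Z_L + jZ_0·tanβl)/(Z_0 + jZ_L·tanβl) = 113 + j122 Ω
Γ_s = (Z_in − Z_s)/(Z_in + Z_s) = (37.7 + j122)/(188 + j122), |Γ_s| = 0.571

|Γ| ≈ 0.571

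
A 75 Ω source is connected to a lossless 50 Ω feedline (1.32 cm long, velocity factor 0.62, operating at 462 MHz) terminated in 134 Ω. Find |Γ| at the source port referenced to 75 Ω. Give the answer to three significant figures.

|Γ| ≈ 0.311

λ = v/f = 0.62·c / 462 MHz = 0.403 m
βl = 2π·l/λ = 2π × 0.0328 = 11.8°
tan(βl) = 0.209
Z_in = Z_0·(Z_L + jZ_0·tanβl)/(Z_0 + jZ_L·tanβl) = 106 − j49.2 Ω
Γ_s = (Z_in − Z_s)/(Z_in + Z_s) = (31.5 − j49.2)/(181 − j49.2), |Γ_s| = 0.311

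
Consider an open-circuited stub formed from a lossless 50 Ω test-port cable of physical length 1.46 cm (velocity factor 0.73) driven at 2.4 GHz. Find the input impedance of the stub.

Z_in ≈ −j31.7 Ω

λ = v/f = 0.73·c / 2.4 GHz = 0.0912 m
βl = 2π·l/λ = 2π × 0.16 = 57.6°
tan(βl) = 1.58
For an open-circuited stub, Z_in = −jZ_0·cot(βl) = −jZ_0/tan(βl)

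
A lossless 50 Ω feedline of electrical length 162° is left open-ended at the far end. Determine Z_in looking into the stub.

tan(βl) = -0.325
For an open-ended stub, Z_in = −jZ_0·cot(βl) = −jZ_0/tan(βl)

Z_in ≈ +j154 Ω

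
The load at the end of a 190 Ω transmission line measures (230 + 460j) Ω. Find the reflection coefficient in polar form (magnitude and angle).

Γ ≈ 0.741 ∠ 37.4°

Γ = (Z_L − Z_0)/(Z_L + Z_0) = (40 + j460)/(420 + j460)
|Γ| = 462/623 = 0.741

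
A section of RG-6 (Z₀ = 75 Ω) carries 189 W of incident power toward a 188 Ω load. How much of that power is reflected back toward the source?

Γ = (188 − 75)/(188 + 75) = 0.43
|Γ|² = 0.185
P_refl = |Γ|²·P_inc = 34.9 W, P_del = (1 − |Γ|²)·P_inc = 154 W

P_reflected ≈ 34.9 W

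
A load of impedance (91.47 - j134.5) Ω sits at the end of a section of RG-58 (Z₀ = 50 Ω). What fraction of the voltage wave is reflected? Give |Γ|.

|Γ| ≈ 0.721

Γ = (Z_L − Z_0)/(Z_L + Z_0) = (41.47 − j134.5)/(141.5 − j134.5)
|Γ| = 141/195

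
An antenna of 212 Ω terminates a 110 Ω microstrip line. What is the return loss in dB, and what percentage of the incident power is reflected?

RL ≈ 9.99 dB; 10% of incident power reflected

Γ = (212 − 110)/(212 + 110) = 0.317
RL = −20·log₁₀(0.317) = 9.99 dB
P_refl/P_inc = |Γ|² = 0.1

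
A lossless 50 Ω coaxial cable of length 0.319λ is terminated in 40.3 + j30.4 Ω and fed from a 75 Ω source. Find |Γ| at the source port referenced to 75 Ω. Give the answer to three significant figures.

βl = 2π × 0.319 = 115°
tan(βl) = -2.16
Z_in = Z_0·(Z_L + jZ_0·tanβl)/(Z_0 + jZ_L·tanβl) = 27.2 − j13 Ω
Γ_s = (Z_in − Z_s)/(Z_in + Z_s) = (-47.8 − j13)/(102 − j13), |Γ_s| = 0.48

|Γ| ≈ 0.48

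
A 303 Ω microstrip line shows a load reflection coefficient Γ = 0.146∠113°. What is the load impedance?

Z_L = Z_0·(1 + Γ)/(1 − Γ) = 303·(0.943 + j0.134)/(1.06 − j0.134)

Z_L ≈ 261 + j71.7 Ω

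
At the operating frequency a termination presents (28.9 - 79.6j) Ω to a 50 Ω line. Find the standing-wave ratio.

VSWR ≈ 6.54

Γ = (Z_L − Z_0)/(Z_L + Z_0) = (-21.1 − j79.6)/(78.9 − j79.6)
|Γ| = 82.3/112 = 0.735
VSWR = (1 + |Γ|)/(1 − |Γ|) = 1.73/0.265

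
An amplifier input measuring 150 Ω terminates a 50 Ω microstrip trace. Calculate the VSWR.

For a purely resistive load, VSWR = R_L/Z_0 or Z_0/R_L (whichever > 1) = 150/50

VSWR ≈ 3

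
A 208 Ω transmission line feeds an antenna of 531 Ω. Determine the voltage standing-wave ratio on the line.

For a purely resistive load, VSWR = R_L/Z_0 or Z_0/R_L (whichever > 1) = 531/208

VSWR ≈ 2.55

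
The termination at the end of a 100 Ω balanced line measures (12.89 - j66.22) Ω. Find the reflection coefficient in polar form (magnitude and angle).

Γ ≈ 0.836 ∠ -112°

Γ = (Z_L − Z_0)/(Z_L + Z_0) = (-87.11 − j66.22)/(112.9 − j66.22)
|Γ| = 109/131 = 0.836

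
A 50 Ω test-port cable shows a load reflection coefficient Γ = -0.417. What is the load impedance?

Z_L = Z_0·(1 + Γ)/(1 − Γ) = 50·(0.583)/(1.42)

Z_L ≈ 20.6 Ω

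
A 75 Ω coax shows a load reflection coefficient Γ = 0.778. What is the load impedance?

Z_L ≈ 601 Ω

Z_L = Z_0·(1 + Γ)/(1 − Γ) = 75·(1.78)/(0.222)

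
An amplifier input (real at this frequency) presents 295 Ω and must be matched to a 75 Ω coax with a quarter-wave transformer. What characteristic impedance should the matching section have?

Z_qwt = √(Z_0·R_L) = √(75 × 295) = √22120

Z_qwt ≈ 149 Ω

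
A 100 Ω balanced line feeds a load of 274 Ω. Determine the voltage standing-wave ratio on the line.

For a purely resistive load, VSWR = R_L/Z_0 or Z_0/R_L (whichever > 1) = 274/100

VSWR ≈ 2.74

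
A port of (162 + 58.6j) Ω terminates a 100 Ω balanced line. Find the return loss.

RL ≈ 9.96 dB

Γ = (62 + j58.6)/(262 + j58.6), |Γ| = 0.318
RL = −20·log₁₀|Γ| = −20·log₁₀(0.318)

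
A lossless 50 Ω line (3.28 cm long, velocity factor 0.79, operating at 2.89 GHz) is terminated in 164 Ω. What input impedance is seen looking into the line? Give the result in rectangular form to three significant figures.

λ = v/f = 0.79·c / 2.89 GHz = 0.082 m
βl = 2π·l/λ = 2π × 0.4 = 144°
tan(βl) = tan(144°) = -0.727
Z_in = Z_0·(Z_L + jZ_0·tanβl)/(Z_0 + jZ_L·tanβl)
     = 50·(164 − j36.3)/(50 − j119)

Z_in ≈ 37.5 + j53.1 Ω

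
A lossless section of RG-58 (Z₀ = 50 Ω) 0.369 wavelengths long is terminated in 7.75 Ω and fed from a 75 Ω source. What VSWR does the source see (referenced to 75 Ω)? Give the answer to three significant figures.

βl = 2π × 0.369 = 133°
tan(βl) = -1.08
Z_in = Z_0·(Z_L + jZ_0·tanβl)/(Z_0 + jZ_L·tanβl) = 16.3 − j51.2 Ω
Γ_s = (Z_in − Z_s)/(Z_in + Z_s) = (-58.7 − j51.2)/(91.3 − j51.2), |Γ_s| = 0.744
VSWR = (1 + |Γ_s|)/(1 − |Γ_s|)

VSWR ≈ 6.81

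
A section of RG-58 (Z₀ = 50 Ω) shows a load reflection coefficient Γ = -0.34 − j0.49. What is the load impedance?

Z_L ≈ 15.8 − j24.1 Ω

Z_L = Z_0·(1 + Γ)/(1 − Γ) = 50·(0.66 − j0.49)/(1.34 + j0.49)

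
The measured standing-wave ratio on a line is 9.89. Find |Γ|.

|Γ| = (S − 1)/(S + 1) = (9.89 − 1)/(9.89 + 1) = 8.89/10.9

|Γ| ≈ 0.816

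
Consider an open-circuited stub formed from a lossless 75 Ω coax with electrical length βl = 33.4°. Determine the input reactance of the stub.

X_in ≈ -114 Ω (capacitive)

tan(βl) = 0.659
For an open-circuited stub, Z_in = −jZ_0·cot(βl) = −jZ_0/tan(βl)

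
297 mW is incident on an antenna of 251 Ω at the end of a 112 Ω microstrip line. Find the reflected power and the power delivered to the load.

Γ = (251 − 112)/(251 + 112) = 0.383
|Γ|² = 0.147
P_refl = |Γ|²·P_inc = 43.5 mW, P_del = (1 − |Γ|²)·P_inc = 253 mW

P_reflected ≈ 43.5 mW; P_delivered ≈ 253 mW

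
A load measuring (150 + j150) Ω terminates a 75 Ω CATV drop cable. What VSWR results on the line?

VSWR ≈ 4.27

Γ = (Z_L − Z_0)/(Z_L + Z_0) = (75 + j150)/(225 + j150)
|Γ| = 168/270 = 0.62
VSWR = (1 + |Γ|)/(1 − |Γ|) = 1.62/0.38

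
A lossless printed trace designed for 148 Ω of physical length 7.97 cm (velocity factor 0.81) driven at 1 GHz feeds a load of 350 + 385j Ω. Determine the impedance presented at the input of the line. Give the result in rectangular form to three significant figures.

Z_in ≈ 29.2 + j40.3 Ω

λ = v/f = 0.81·c / 1 GHz = 0.243 m
βl = 2π·l/λ = 2π × 0.328 = 118°
tan(βl) = tan(118°) = -1.87
Z_in = Z_0·(Z_L + jZ_0·tanβl)/(Z_0 + jZ_L·tanβl)
     = 148·(350 + j108)/(870 − j656)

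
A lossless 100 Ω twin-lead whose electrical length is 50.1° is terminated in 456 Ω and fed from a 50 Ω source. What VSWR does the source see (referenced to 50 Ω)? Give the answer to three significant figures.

tan(βl) = 1.2
Z_in = Z_0·(Z_L + jZ_0·tanβl)/(Z_0 + jZ_L·tanβl) = 36 − j77 Ω
Γ_s = (Z_in − Z_s)/(Z_in + Z_s) = (-14 − j77)/(86 − j77), |Γ_s| = 0.678
VSWR = (1 + |Γ_s|)/(1 − |Γ_s|)

VSWR ≈ 5.21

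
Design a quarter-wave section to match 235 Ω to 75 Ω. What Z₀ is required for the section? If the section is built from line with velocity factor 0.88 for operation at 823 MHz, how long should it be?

Z_qwt ≈ 133 Ω; length ≈ 8.02 cm

Z_qwt = √(Z_0·R_L) = √(75 × 235) = √17620
λ = 0.88·c/f = 0.321 m, so l = λ/4 = 0.0802 m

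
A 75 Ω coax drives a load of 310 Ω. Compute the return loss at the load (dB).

Γ = (310 − 75)/(310 + 75) = 0.61
RL = −20·log₁₀|Γ| = −20·log₁₀(0.61)

RL ≈ 4.29 dB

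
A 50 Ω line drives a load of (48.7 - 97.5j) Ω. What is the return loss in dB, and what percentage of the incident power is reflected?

Γ = (-1.3 − j97.5)/(98.7 − j97.5), |Γ| = 0.703
RL = −20·log₁₀(0.703) = 3.06 dB
P_refl/P_inc = |Γ|² = 0.494

RL ≈ 3.06 dB; 49.4% of incident power reflected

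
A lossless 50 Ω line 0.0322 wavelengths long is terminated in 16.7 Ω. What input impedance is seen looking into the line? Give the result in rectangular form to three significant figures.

βl = 2π × 0.0322 = 11.6°
tan(βl) = tan(11.6°) = 0.205
Z_in = Z_0·(Z_L + jZ_0·tanβl)/(Z_0 + jZ_L·tanβl)
     = 50·(16.7 + j10.3)/(50 + j3.43)

Z_in ≈ 17.3 + j9.07 Ω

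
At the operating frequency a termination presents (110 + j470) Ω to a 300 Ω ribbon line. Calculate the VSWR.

VSWR ≈ 9.68

Γ = (Z_L − Z_0)/(Z_L + Z_0) = (-190 + j470)/(410 + j470)
|Γ| = 507/624 = 0.813
VSWR = (1 + |Γ|)/(1 − |Γ|) = 1.81/0.187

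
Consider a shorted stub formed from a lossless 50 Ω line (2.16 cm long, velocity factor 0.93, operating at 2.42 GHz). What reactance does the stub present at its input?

X_in ≈ 120 Ω (inductive)

λ = v/f = 0.93·c / 2.42 GHz = 0.115 m
βl = 2π·l/λ = 2π × 0.187 = 67.4°
tan(βl) = 2.41
For a shorted stub, Z_in = jZ_0·tan(βl)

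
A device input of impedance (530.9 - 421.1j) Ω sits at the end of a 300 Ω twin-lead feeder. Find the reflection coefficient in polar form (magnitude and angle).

Γ ≈ 0.516 ∠ -34.4°

Γ = (Z_L − Z_0)/(Z_L + Z_0) = (230.9 − j421.1)/(830.9 − j421.1)
|Γ| = 480/932 = 0.516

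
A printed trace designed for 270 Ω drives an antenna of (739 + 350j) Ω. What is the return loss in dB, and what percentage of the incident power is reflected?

RL ≈ 5.23 dB; 30% of incident power reflected

Γ = (469 + j350)/(1009 + j350), |Γ| = 0.548
RL = −20·log₁₀(0.548) = 5.23 dB
P_refl/P_inc = |Γ|² = 0.3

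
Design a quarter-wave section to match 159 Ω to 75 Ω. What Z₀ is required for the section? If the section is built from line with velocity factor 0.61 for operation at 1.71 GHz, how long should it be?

Z_qwt = √(Z_0·R_L) = √(75 × 159) = √11920
λ = 0.61·c/f = 0.107 m, so l = λ/4 = 0.0268 m

Z_qwt ≈ 109 Ω; length ≈ 2.68 cm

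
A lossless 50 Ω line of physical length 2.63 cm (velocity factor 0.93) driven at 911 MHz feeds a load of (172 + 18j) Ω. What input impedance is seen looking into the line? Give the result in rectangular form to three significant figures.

λ = v/f = 0.93·c / 911 MHz = 0.306 m
βl = 2π·l/λ = 2π × 0.0859 = 30.9°
tan(βl) = tan(30.9°) = 0.599
Z_in = Z_0·(Z_L + jZ_0·tanβl)/(Z_0 + jZ_L·tanβl)
     = 50·(172 + j47.9)/(39.2 + j103)

Z_in ≈ 48.1 − j65.2 Ω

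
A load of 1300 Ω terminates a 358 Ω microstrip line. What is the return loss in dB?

RL ≈ 4.91 dB

Γ = (1300 − 358)/(1300 + 358) = 0.568
RL = −20·log₁₀|Γ| = −20·log₁₀(0.568)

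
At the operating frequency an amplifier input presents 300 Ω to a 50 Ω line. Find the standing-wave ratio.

Γ = (300 − 50)/(300 + 50) = 0.714
VSWR = (1 + 0.714)/(1 − 0.714)

VSWR ≈ 6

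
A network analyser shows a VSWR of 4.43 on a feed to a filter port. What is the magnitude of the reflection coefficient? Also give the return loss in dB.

|Γ| = (S − 1)/(S + 1) = (4.43 − 1)/(4.43 + 1) = 3.43/5.43
RL = −20·log₁₀|Γ| = −20·log₁₀(0.632)

|Γ| ≈ 0.632; return loss ≈ 3.99 dB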